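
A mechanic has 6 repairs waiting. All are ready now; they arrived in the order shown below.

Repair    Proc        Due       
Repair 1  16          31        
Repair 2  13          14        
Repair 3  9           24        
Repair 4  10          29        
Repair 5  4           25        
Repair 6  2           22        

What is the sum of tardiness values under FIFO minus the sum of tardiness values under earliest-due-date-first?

FIFO (arrival order): Repair 1 Repair 2 Repair 3 Repair 4 Repair 5 Repair 6.
Repair 1: 0→16, due 31, tardiness 0
Repair 2: 16→29, due 14, tardiness 15
Repair 3: 29→38, due 24, tardiness 14
Repair 4: 38→48, due 29, tardiness 19
Repair 5: 48→52, due 25, tardiness 27
Repair 6: 52→54, due 22, tardiness 32
Sum = 0+15+14+19+27+32 = 107.
EDD (increasing due date): Repair 2 Repair 6 Repair 3 Repair 5 Repair 4 Repair 1.
Repair 2: 0→13, due 14, tardiness 0
Repair 6: 13→15, due 22, tardiness 0
Repair 3: 15→24, due 24, tardiness 0
Repair 5: 24→28, due 25, tardiness 3
Repair 4: 28→38, due 29, tardiness 9
Repair 1: 38→54, due 31, tardiness 23
Sum = 0+0+0+3+9+23 = 35.
Difference = 107 − 35 = 72.

72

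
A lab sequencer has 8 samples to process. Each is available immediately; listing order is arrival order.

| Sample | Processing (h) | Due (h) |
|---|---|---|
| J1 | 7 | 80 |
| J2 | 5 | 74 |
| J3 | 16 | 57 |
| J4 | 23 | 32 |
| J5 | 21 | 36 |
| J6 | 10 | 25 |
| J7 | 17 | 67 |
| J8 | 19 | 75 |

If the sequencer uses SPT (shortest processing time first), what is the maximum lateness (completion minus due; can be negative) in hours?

SPT (increasing processing time): J2 J1 J6 J3 J7 J8 J5 J4.
J2: 0→5, due 74, lateness -69
J1: 5→12, due 80, lateness -68
J6: 12→22, due 25, lateness -3
J3: 22→38, due 57, lateness -19
J7: 38→55, due 67, lateness -12
J8: 55→74, due 75, lateness -1
J5: 74→95, due 36, lateness 59
J4: 95→118, due 32, lateness 86
Maximum = 86.

86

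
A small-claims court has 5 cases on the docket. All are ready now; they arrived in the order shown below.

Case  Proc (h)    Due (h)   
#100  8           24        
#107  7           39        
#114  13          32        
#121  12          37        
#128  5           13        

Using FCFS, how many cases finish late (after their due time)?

FIFO (arrival order): #100 #107 #114 #121 #128.
#100: 0→8, due 24, tardiness 0
#107: 8→15, due 39, tardiness 0
#114: 15→28, due 32, tardiness 0
#121: 28→40, due 37, tardiness 3
#128: 40→45, due 13, tardiness 32
Late cases: 2.

2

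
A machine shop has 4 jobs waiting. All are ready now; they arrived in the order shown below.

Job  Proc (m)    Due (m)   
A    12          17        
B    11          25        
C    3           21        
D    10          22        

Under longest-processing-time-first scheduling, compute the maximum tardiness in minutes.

15

LPT (decreasing processing time): A B D C.
A: 0→12, due 17, tardiness 0
B: 12→23, due 25, tardiness 0
D: 23→33, due 22, tardiness 11
C: 33→36, due 21, tardiness 15
Maximum = 15.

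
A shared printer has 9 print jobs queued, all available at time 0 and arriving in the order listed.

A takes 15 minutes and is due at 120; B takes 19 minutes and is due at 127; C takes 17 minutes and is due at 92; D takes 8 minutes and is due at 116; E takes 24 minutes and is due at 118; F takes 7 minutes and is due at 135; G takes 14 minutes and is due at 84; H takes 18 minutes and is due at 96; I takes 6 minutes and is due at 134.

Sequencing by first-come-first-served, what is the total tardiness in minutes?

FIFO (arrival order): A B C D E F G H I.
A: 0→15, due 120, tardiness 0
B: 15→34, due 127, tardiness 0
C: 34→51, due 92, tardiness 0
D: 51→59, due 116, tardiness 0
E: 59→83, due 118, tardiness 0
F: 83→90, due 135, tardiness 0
G: 90→104, due 84, tardiness 20
H: 104→122, due 96, tardiness 26
I: 122→128, due 134, tardiness 0
Sum = 0+0+0+0+0+0+20+26+0 = 46.

46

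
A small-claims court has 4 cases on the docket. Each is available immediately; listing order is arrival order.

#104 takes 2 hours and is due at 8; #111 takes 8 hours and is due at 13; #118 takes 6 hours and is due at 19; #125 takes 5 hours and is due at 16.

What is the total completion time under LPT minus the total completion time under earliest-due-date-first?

14

LPT (decreasing processing time): #111 #118 #125 #104.
#111: 0→8
#118: 8→14
#125: 14→19
#104: 19→21
Sum = 8+14+19+21 = 62.
EDD (increasing due date): #104 #111 #125 #118.
#104: 0→2
#111: 2→10
#125: 10→15
#118: 15→21
Sum = 2+10+15+21 = 48.
Difference = 62 − 48 = 14.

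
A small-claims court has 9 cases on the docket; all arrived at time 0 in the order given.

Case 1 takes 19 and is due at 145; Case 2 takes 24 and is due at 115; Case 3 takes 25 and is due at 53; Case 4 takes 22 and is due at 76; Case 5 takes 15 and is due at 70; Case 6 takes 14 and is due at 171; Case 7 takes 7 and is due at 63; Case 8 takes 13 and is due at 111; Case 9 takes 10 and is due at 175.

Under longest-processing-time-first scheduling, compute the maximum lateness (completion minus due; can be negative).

86

LPT (decreasing processing time): Case 3 Case 2 Case 4 Case 1 Case 5 Case 6 Case 8 Case 9 Case 7.
Case 3: 0→25, due 53, lateness -28
Case 2: 25→49, due 115, lateness -66
Case 4: 49→71, due 76, lateness -5
Case 1: 71→90, due 145, lateness -55
Case 5: 90→105, due 70, lateness 35
Case 6: 105→119, due 171, lateness -52
Case 8: 119→132, due 111, lateness 21
Case 9: 132→142, due 175, lateness -33
Case 7: 142→149, due 63, lateness 86
Maximum = 86.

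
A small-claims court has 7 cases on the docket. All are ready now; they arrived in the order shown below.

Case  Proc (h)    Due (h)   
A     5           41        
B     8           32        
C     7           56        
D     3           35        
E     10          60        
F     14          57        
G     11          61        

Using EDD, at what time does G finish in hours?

58

EDD (increasing due date): B D A C F E G.
B: 0→8
D: 8→11
A: 11→16
C: 16→23
F: 23→37
E: 37→47
G: 47→58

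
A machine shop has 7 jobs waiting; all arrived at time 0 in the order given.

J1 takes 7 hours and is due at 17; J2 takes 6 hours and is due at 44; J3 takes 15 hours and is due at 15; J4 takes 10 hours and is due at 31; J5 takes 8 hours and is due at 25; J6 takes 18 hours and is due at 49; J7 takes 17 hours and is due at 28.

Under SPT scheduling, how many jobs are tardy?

3

SPT (increasing processing time): J2 J1 J5 J4 J3 J7 J6.
J2: 0→6, due 44, tardiness 0
J1: 6→13, due 17, tardiness 0
J5: 13→21, due 25, tardiness 0
J4: 21→31, due 31, tardiness 0
J3: 31→46, due 15, tardiness 31
J7: 46→63, due 28, tardiness 35
J6: 63→81, due 49, tardiness 32
Late jobs: 3.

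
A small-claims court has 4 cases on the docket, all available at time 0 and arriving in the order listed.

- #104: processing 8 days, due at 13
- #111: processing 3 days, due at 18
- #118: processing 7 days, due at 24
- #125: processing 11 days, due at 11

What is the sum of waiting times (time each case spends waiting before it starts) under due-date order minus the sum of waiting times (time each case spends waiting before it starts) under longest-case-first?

-4

EDD (increasing due date): #125 #104 #111 #118.
#125: waits 0, runs 0→11
#104: waits 11, runs 11→19
#111: waits 19, runs 19→22
#118: waits 22, runs 22→29
Sum = 0+11+19+22 = 52.
LPT (decreasing processing time): #125 #104 #118 #111.
#125: waits 0, runs 0→11
#104: waits 11, runs 11→19
#118: waits 19, runs 19→26
#111: waits 26, runs 26→29
Sum = 0+11+19+26 = 56.
Difference = 52 − 56 = -4.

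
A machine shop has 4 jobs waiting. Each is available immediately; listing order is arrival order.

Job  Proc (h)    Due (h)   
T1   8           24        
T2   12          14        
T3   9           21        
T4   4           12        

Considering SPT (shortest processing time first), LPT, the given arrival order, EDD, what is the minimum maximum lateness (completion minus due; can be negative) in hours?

SPT (increasing processing time): T4 T1 T3 T2.
T4: 0→4, due 12, lateness -8
T1: 4→12, due 24, lateness -12
T3: 12→21, due 21, lateness 0
T2: 21→33, due 14, lateness 19
Maximum = 19.
LPT (decreasing processing time): T2 T3 T1 T4.
T2: 0→12, due 14, lateness -2
T3: 12→21, due 21, lateness 0
T1: 21→29, due 24, lateness 5
T4: 29→33, due 12, lateness 21
Maximum = 21.
FIFO (arrival order): T1 T2 T3 T4.
T1: 0→8, due 24, lateness -16
T2: 8→20, due 14, lateness 6
T3: 20→29, due 21, lateness 8
T4: 29→33, due 12, lateness 21
Maximum = 21.
EDD (increasing due date): T4 T2 T3 T1.
T4: 0→4, due 12, lateness -8
T2: 4→16, due 14, lateness 2
T3: 16→25, due 21, lateness 4
T1: 25→33, due 24, lateness 9
Maximum = 9.
SPT 19, LPT 21, FIFO 21, EDD 9 → minimum 9.

9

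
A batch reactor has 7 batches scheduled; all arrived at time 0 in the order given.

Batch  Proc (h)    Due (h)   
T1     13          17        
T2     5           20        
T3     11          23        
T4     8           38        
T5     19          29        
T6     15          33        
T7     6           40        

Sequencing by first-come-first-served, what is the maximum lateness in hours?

FIFO (arrival order): T1 T2 T3 T4 T5 T6 T7.
T1: 0→13, due 17, lateness -4
T2: 13→18, due 20, lateness -2
T3: 18→29, due 23, lateness 6
T4: 29→37, due 38, lateness -1
T5: 37→56, due 29, lateness 27
T6: 56→71, due 33, lateness 38
T7: 71→77, due 40, lateness 37
Maximum = 38.

38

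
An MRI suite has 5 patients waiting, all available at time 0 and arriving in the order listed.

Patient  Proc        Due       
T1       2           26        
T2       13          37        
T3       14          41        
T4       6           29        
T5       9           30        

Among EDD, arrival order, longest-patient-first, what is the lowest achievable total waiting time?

57

EDD (increasing due date): T1 T4 T5 T2 T3.
T1: waits 0, runs 0→2
T4: waits 2, runs 2→8
T5: waits 8, runs 8→17
T2: waits 17, runs 17→30
T3: waits 30, runs 30→44
Sum = 0+2+8+17+30 = 57.
FIFO (arrival order): T1 T2 T3 T4 T5.
T1: waits 0, runs 0→2
T2: waits 2, runs 2→15
T3: waits 15, runs 15→29
T4: waits 29, runs 29→35
T5: waits 35, runs 35→44
Sum = 0+2+15+29+35 = 81.
LPT (decreasing processing time): T3 T2 T5 T4 T1.
T3: waits 0, runs 0→14
T2: waits 14, runs 14→27
T5: waits 27, runs 27→36
T4: waits 36, runs 36→42
T1: waits 42, runs 42→44
Sum = 0+14+27+36+42 = 119.
EDD 57, FIFO 81, LPT 119 → minimum 57.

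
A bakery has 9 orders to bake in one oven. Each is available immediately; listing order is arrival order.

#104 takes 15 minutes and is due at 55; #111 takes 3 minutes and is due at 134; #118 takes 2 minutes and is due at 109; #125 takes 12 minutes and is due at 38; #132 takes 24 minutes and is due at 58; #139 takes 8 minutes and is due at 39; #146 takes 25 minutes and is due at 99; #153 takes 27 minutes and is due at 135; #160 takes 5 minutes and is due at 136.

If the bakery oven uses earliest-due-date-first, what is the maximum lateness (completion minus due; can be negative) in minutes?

1

EDD (increasing due date): #125 #139 #104 #132 #146 #118 #111 #153 #160.
#125: 0→12, due 38, lateness -26
#139: 12→20, due 39, lateness -19
#104: 20→35, due 55, lateness -20
#132: 35→59, due 58, lateness 1
#146: 59→84, due 99, lateness -15
#118: 84→86, due 109, lateness -23
#111: 86→89, due 134, lateness -45
#153: 89→116, due 135, lateness -19
#160: 116→121, due 136, lateness -15
Maximum = 1.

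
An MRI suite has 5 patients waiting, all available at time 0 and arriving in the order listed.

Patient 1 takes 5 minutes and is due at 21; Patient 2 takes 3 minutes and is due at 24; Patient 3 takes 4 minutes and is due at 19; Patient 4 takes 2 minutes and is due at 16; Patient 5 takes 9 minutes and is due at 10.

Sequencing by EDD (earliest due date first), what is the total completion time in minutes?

EDD (increasing due date): Patient 5 Patient 4 Patient 3 Patient 1 Patient 2.
Patient 5: 0→9
Patient 4: 9→11
Patient 3: 11→15
Patient 1: 15→20
Patient 2: 20→23
Sum = 9+11+15+20+23 = 78.

78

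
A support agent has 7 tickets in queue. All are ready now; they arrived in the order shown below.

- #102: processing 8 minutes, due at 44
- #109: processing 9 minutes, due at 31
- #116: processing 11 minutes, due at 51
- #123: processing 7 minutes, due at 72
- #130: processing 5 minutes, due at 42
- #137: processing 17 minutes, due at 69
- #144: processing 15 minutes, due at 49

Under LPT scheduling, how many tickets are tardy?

3

LPT (decreasing processing time): #137 #144 #116 #109 #102 #123 #130.
#137: 0→17, due 69, tardiness 0
#144: 17→32, due 49, tardiness 0
#116: 32→43, due 51, tardiness 0
#109: 43→52, due 31, tardiness 21
#102: 52→60, due 44, tardiness 16
#123: 60→67, due 72, tardiness 0
#130: 67→72, due 42, tardiness 30
Late tickets: 3.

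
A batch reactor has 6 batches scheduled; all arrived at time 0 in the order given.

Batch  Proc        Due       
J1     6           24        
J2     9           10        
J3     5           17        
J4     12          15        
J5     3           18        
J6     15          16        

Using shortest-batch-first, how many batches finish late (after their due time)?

SPT (increasing processing time): J5 J3 J1 J2 J4 J6.
J5: 0→3, due 18, tardiness 0
J3: 3→8, due 17, tardiness 0
J1: 8→14, due 24, tardiness 0
J2: 14→23, due 10, tardiness 13
J4: 23→35, due 15, tardiness 20
J6: 35→50, due 16, tardiness 34
Late batches: 3.

3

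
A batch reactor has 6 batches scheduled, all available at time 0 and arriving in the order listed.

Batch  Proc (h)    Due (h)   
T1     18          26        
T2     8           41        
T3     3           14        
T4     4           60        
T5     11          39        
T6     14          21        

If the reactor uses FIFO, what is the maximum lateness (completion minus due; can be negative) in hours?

FIFO (arrival order): T1 T2 T3 T4 T5 T6.
T1: 0→18, due 26, lateness -8
T2: 18→26, due 41, lateness -15
T3: 26→29, due 14, lateness 15
T4: 29→33, due 60, lateness -27
T5: 33→44, due 39, lateness 5
T6: 44→58, due 21, lateness 37
Maximum = 37.

37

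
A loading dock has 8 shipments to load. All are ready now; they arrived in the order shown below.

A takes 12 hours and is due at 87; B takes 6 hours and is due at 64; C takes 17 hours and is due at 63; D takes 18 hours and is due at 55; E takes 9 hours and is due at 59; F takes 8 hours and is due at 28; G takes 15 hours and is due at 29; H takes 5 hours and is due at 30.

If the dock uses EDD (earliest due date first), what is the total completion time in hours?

400

EDD (increasing due date): F G H D E C B A.
F: 0→8
G: 8→23
H: 23→28
D: 28→46
E: 46→55
C: 55→72
B: 72→78
A: 78→90
Sum = 8+23+28+46+55+72+78+90 = 400.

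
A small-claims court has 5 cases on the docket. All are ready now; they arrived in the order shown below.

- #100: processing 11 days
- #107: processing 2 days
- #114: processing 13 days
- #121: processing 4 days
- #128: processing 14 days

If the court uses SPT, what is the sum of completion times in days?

99

SPT (increasing processing time): #107 #121 #100 #114 #128.
#107: 0→2
#121: 2→6
#100: 6→17
#114: 17→30
#128: 30→44
Sum = 2+6+17+30+44 = 99.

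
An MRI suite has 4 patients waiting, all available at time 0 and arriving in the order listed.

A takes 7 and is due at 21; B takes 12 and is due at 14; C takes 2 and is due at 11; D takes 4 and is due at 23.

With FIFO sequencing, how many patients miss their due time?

FIFO (arrival order): A B C D.
A: 0→7, due 21, tardiness 0
B: 7→19, due 14, tardiness 5
C: 19→21, due 11, tardiness 10
D: 21→25, due 23, tardiness 2
Late patients: 3.

3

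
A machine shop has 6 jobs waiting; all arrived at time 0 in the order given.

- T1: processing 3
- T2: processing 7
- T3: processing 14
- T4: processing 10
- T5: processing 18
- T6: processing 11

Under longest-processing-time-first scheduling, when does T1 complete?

63

LPT (decreasing processing time): T5 T3 T6 T4 T2 T1.
T5: 0→18
T3: 18→32
T6: 32→43
T4: 43→53
T2: 53→60
T1: 60→63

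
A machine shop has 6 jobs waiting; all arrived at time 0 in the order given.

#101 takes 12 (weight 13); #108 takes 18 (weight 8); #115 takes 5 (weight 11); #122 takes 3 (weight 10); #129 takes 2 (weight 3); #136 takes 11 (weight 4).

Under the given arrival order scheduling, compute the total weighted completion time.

1485

FIFO (arrival order): #101 #108 #115 #122 #129 #136.
#101: finishes 12, weight 13, w·C = 156
#108: finishes 30, weight 8, w·C = 240
#115: finishes 35, weight 11, w·C = 385
#122: finishes 38, weight 10, w·C = 380
#129: finishes 40, weight 3, w·C = 120
#136: finishes 51, weight 4, w·C = 204
Sum = 156+240+385+380+120+204 = 1485.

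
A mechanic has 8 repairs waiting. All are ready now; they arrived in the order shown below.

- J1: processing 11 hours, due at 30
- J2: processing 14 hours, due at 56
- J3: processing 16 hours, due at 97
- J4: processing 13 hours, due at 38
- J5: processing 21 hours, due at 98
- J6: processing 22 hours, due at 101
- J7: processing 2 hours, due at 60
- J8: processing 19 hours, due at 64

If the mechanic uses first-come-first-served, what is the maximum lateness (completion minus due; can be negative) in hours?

54

FIFO (arrival order): J1 J2 J3 J4 J5 J6 J7 J8.
J1: 0→11, due 30, lateness -19
J2: 11→25, due 56, lateness -31
J3: 25→41, due 97, lateness -56
J4: 41→54, due 38, lateness 16
J5: 54→75, due 98, lateness -23
J6: 75→97, due 101, lateness -4
J7: 97→99, due 60, lateness 39
J8: 99→118, due 64, lateness 54
Maximum = 54.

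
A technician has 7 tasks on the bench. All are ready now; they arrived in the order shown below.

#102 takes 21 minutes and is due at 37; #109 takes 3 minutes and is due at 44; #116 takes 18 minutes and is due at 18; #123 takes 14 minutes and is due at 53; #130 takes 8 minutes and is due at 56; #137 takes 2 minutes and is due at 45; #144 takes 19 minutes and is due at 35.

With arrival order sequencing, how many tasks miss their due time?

5

FIFO (arrival order): #102 #109 #116 #123 #130 #137 #144.
#102: 0→21, due 37, tardiness 0
#109: 21→24, due 44, tardiness 0
#116: 24→42, due 18, tardiness 24
#123: 42→56, due 53, tardiness 3
#130: 56→64, due 56, tardiness 8
#137: 64→66, due 45, tardiness 21
#144: 66→85, due 35, tardiness 50
Late tasks: 5.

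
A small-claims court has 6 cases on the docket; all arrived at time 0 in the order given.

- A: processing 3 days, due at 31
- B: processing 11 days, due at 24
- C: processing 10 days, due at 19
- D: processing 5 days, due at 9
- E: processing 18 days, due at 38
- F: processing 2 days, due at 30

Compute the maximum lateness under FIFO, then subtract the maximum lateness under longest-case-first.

FIFO (arrival order): A B C D E F.
A: 0→3, due 31, lateness -28
B: 3→14, due 24, lateness -10
C: 14→24, due 19, lateness 5
D: 24→29, due 9, lateness 20
E: 29→47, due 38, lateness 9
F: 47→49, due 30, lateness 19
Maximum = 20.
LPT (decreasing processing time): E B C D A F.
E: 0→18, due 38, lateness -20
B: 18→29, due 24, lateness 5
C: 29→39, due 19, lateness 20
D: 39→44, due 9, lateness 35
A: 44→47, due 31, lateness 16
F: 47→49, due 30, lateness 19
Maximum = 35.
Difference = 20 − 35 = -15.

-15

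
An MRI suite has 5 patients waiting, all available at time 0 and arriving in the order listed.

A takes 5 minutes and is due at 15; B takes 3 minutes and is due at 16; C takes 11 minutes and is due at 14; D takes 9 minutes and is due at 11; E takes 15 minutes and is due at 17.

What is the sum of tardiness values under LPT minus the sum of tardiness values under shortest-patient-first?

LPT (decreasing processing time): E C D A B.
E: 0→15, due 17, tardiness 0
C: 15→26, due 14, tardiness 12
D: 26→35, due 11, tardiness 24
A: 35→40, due 15, tardiness 25
B: 40→43, due 16, tardiness 27
Sum = 0+12+24+25+27 = 88.
SPT (increasing processing time): B A D C E.
B: 0→3, due 16, tardiness 0
A: 3→8, due 15, tardiness 0
D: 8→17, due 11, tardiness 6
C: 17→28, due 14, tardiness 14
E: 28→43, due 17, tardiness 26
Sum = 0+0+6+14+26 = 46.
Difference = 88 − 46 = 42.

42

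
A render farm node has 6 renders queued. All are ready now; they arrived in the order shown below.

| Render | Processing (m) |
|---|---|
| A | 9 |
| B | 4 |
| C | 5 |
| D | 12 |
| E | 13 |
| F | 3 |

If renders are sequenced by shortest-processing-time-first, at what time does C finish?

SPT (increasing processing time): F B C A D E.
F: 0→3
B: 3→7
C: 7→12

12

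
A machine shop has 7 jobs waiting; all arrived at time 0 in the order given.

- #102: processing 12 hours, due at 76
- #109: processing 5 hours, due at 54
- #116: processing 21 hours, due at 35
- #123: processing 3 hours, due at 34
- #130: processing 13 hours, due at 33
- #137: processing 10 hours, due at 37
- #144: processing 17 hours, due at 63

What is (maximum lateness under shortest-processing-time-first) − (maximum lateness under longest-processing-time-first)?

-1

SPT (increasing processing time): #123 #109 #137 #102 #130 #144 #116.
#123: 0→3, due 34, lateness -31
#109: 3→8, due 54, lateness -46
#137: 8→18, due 37, lateness -19
#102: 18→30, due 76, lateness -46
#130: 30→43, due 33, lateness 10
#144: 43→60, due 63, lateness -3
#116: 60→81, due 35, lateness 46
Maximum = 46.
LPT (decreasing processing time): #116 #144 #130 #102 #137 #109 #123.
#116: 0→21, due 35, lateness -14
#144: 21→38, due 63, lateness -25
#130: 38→51, due 33, lateness 18
#102: 51→63, due 76, lateness -13
#137: 63→73, due 37, lateness 36
#109: 73→78, due 54, lateness 24
#123: 78→81, due 34, lateness 47
Maximum = 47.
Difference = 46 − 47 = -1.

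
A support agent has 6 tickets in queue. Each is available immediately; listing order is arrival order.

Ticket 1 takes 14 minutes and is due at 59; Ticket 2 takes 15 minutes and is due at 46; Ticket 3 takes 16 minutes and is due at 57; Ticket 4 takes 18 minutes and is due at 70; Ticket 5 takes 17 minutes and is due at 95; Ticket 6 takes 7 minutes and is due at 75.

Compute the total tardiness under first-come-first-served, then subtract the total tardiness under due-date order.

FIFO (arrival order): Ticket 1 Ticket 2 Ticket 3 Ticket 4 Ticket 5 Ticket 6.
Ticket 1: 0→14, due 59, tardiness 0
Ticket 2: 14→29, due 46, tardiness 0
Ticket 3: 29→45, due 57, tardiness 0
Ticket 4: 45→63, due 70, tardiness 0
Ticket 5: 63→80, due 95, tardiness 0
Ticket 6: 80→87, due 75, tardiness 12
Sum = 0+0+0+0+0+12 = 12.
EDD (increasing due date): Ticket 2 Ticket 3 Ticket 1 Ticket 4 Ticket 6 Ticket 5.
Ticket 2: 0→15, due 46, tardiness 0
Ticket 3: 15→31, due 57, tardiness 0
Ticket 1: 31→45, due 59, tardiness 0
Ticket 4: 45→63, due 70, tardiness 0
Ticket 6: 63→70, due 75, tardiness 0
Ticket 5: 70→87, due 95, tardiness 0
Sum = 0+0+0+0+0+0 = 0.
Difference = 12 − 0 = 12.

12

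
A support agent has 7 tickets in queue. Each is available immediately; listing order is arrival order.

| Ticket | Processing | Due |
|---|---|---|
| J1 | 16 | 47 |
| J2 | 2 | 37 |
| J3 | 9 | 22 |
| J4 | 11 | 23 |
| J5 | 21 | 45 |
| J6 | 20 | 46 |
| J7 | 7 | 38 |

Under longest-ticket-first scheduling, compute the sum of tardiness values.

205

LPT (decreasing processing time): J5 J6 J1 J4 J3 J7 J2.
J5: 0→21, due 45, tardiness 0
J6: 21→41, due 46, tardiness 0
J1: 41→57, due 47, tardiness 10
J4: 57→68, due 23, tardiness 45
J3: 68→77, due 22, tardiness 55
J7: 77→84, due 38, tardiness 46
J2: 84→86, due 37, tardiness 49
Sum = 0+0+10+45+55+46+49 = 205.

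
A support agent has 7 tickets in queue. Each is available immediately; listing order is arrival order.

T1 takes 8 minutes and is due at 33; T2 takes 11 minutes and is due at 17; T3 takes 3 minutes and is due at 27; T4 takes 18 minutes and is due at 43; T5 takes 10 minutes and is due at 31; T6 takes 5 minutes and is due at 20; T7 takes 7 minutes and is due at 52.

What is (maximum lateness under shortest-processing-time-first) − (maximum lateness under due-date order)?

SPT (increasing processing time): T3 T6 T7 T1 T5 T2 T4.
T3: 0→3, due 27, lateness -24
T6: 3→8, due 20, lateness -12
T7: 8→15, due 52, lateness -37
T1: 15→23, due 33, lateness -10
T5: 23→33, due 31, lateness 2
T2: 33→44, due 17, lateness 27
T4: 44→62, due 43, lateness 19
Maximum = 27.
EDD (increasing due date): T2 T6 T3 T5 T1 T4 T7.
T2: 0→11, due 17, lateness -6
T6: 11→16, due 20, lateness -4
T3: 16→19, due 27, lateness -8
T5: 19→29, due 31, lateness -2
T1: 29→37, due 33, lateness 4
T4: 37→55, due 43, lateness 12
T7: 55→62, due 52, lateness 10
Maximum = 12.
Difference = 27 − 12 = 15.

15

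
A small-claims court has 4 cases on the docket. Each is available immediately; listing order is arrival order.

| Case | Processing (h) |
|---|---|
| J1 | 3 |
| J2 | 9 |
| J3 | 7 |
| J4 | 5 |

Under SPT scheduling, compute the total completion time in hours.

50

SPT (increasing processing time): J1 J4 J3 J2.
J1: 0→3
J4: 3→8
J3: 8→15
J2: 15→24
Sum = 3+8+15+24 = 50.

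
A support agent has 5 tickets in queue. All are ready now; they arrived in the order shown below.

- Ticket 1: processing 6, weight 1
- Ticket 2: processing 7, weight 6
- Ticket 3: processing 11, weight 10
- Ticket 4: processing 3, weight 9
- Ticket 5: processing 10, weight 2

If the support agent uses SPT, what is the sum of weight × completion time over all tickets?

554

SPT (increasing processing time): Ticket 4 Ticket 1 Ticket 2 Ticket 5 Ticket 3.
Ticket 4: finishes 3, weight 9, w·C = 27
Ticket 1: finishes 9, weight 1, w·C = 9
Ticket 2: finishes 16, weight 6, w·C = 96
Ticket 5: finishes 26, weight 2, w·C = 52
Ticket 3: finishes 37, weight 10, w·C = 370
Sum = 27+9+96+52+370 = 554.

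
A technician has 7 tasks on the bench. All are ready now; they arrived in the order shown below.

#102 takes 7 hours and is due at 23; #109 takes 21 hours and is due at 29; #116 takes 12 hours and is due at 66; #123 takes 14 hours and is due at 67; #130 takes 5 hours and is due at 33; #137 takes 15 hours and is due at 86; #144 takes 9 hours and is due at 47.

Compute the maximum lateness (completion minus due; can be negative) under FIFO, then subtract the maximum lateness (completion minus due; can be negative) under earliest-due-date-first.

35

FIFO (arrival order): #102 #109 #116 #123 #130 #137 #144.
#102: 0→7, due 23, lateness -16
#109: 7→28, due 29, lateness -1
#116: 28→40, due 66, lateness -26
#123: 40→54, due 67, lateness -13
#130: 54→59, due 33, lateness 26
#137: 59→74, due 86, lateness -12
#144: 74→83, due 47, lateness 36
Maximum = 36.
EDD (increasing due date): #102 #109 #130 #144 #116 #123 #137.
#102: 0→7, due 23, lateness -16
#109: 7→28, due 29, lateness -1
#130: 28→33, due 33, lateness 0
#144: 33→42, due 47, lateness -5
#116: 42→54, due 66, lateness -12
#123: 54→68, due 67, lateness 1
#137: 68→83, due 86, lateness -3
Maximum = 1.
Difference = 36 − 1 = 35.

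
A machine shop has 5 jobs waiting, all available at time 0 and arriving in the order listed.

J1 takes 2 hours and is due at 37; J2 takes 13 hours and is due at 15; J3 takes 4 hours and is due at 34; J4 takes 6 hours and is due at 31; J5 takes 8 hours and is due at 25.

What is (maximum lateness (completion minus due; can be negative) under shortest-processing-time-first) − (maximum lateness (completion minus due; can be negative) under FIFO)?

10

SPT (increasing processing time): J1 J3 J4 J5 J2.
J1: 0→2, due 37, lateness -35
J3: 2→6, due 34, lateness -28
J4: 6→12, due 31, lateness -19
J5: 12→20, due 25, lateness -5
J2: 20→33, due 15, lateness 18
Maximum = 18.
FIFO (arrival order): J1 J2 J3 J4 J5.
J1: 0→2, due 37, lateness -35
J2: 2→15, due 15, lateness 0
J3: 15→19, due 34, lateness -15
J4: 19→25, due 31, lateness -6
J5: 25→33, due 25, lateness 8
Maximum = 8.
Difference = 18 − 8 = 10.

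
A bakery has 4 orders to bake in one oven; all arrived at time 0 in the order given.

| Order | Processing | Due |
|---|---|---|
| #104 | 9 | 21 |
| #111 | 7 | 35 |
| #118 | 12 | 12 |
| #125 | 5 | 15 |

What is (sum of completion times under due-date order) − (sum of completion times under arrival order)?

EDD (increasing due date): #118 #125 #104 #111.
#118: 0→12
#125: 12→17
#104: 17→26
#111: 26→33
Sum = 12+17+26+33 = 88.
FIFO (arrival order): #104 #111 #118 #125.
#104: 0→9
#111: 9→16
#118: 16→28
#125: 28→33
Sum = 9+16+28+33 = 86.
Difference = 88 − 86 = 2.

2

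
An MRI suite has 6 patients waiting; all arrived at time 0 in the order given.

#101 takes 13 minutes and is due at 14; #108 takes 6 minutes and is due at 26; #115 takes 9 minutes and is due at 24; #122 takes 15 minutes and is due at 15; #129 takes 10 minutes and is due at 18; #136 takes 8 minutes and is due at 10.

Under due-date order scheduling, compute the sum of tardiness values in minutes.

122

EDD (increasing due date): #136 #101 #122 #129 #115 #108.
#136: 0→8, due 10, tardiness 0
#101: 8→21, due 14, tardiness 7
#122: 21→36, due 15, tardiness 21
#129: 36→46, due 18, tardiness 28
#115: 46→55, due 24, tardiness 31
#108: 55→61, due 26, tardiness 35
Sum = 0+7+21+28+31+35 = 122.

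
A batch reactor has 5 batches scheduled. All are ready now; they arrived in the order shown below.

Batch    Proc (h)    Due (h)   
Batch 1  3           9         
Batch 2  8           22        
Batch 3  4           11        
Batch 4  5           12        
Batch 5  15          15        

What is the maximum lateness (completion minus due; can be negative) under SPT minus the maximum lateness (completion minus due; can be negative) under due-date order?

7

SPT (increasing processing time): Batch 1 Batch 3 Batch 4 Batch 2 Batch 5.
Batch 1: 0→3, due 9, lateness -6
Batch 3: 3→7, due 11, lateness -4
Batch 4: 7→12, due 12, lateness 0
Batch 2: 12→20, due 22, lateness -2
Batch 5: 20→35, due 15, lateness 20
Maximum = 20.
EDD (increasing due date): Batch 1 Batch 3 Batch 4 Batch 5 Batch 2.
Batch 1: 0→3, due 9, lateness -6
Batch 3: 3→7, due 11, lateness -4
Batch 4: 7→12, due 12, lateness 0
Batch 5: 12→27, due 15, lateness 12
Batch 2: 27→35, due 22, lateness 13
Maximum = 13.
Difference = 20 − 13 = 7.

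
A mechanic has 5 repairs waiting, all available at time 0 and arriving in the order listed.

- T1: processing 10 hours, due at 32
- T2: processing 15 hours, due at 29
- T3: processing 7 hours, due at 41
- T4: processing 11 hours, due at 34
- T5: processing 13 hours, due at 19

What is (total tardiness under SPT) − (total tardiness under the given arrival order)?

3

SPT (increasing processing time): T3 T1 T4 T5 T2.
T3: 0→7, due 41, tardiness 0
T1: 7→17, due 32, tardiness 0
T4: 17→28, due 34, tardiness 0
T5: 28→41, due 19, tardiness 22
T2: 41→56, due 29, tardiness 27
Sum = 0+0+0+22+27 = 49.
FIFO (arrival order): T1 T2 T3 T4 T5.
T1: 0→10, due 32, tardiness 0
T2: 10→25, due 29, tardiness 0
T3: 25→32, due 41, tardiness 0
T4: 32→43, due 34, tardiness 9
T5: 43→56, due 19, tardiness 37
Sum = 0+0+0+9+37 = 46.
Difference = 49 − 46 = 3.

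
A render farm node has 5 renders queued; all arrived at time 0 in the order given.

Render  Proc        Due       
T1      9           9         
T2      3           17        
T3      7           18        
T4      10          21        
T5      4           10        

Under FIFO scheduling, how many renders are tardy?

3

FIFO (arrival order): T1 T2 T3 T4 T5.
T1: 0→9, due 9, tardiness 0
T2: 9→12, due 17, tardiness 0
T3: 12→19, due 18, tardiness 1
T4: 19→29, due 21, tardiness 8
T5: 29→33, due 10, tardiness 23
Late renders: 3.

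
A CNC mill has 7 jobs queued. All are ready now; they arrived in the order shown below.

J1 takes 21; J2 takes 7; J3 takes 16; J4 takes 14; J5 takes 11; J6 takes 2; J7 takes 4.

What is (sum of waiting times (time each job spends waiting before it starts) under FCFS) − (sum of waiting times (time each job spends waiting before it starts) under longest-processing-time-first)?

-22

FIFO (arrival order): J1 J2 J3 J4 J5 J6 J7.
J1: waits 0, runs 0→21
J2: waits 21, runs 21→28
J3: waits 28, runs 28→44
J4: waits 44, runs 44→58
J5: waits 58, runs 58→69
J6: waits 69, runs 69→71
J7: waits 71, runs 71→75
Sum = 0+21+28+44+58+69+71 = 291.
LPT (decreasing processing time): J1 J3 J4 J5 J2 J7 J6.
J1: waits 0, runs 0→21
J3: waits 21, runs 21→37
J4: waits 37, runs 37→51
J5: waits 51, runs 51→62
J2: waits 62, runs 62→69
J7: waits 69, runs 69→73
J6: waits 73, runs 73→75
Sum = 0+21+37+51+62+69+73 = 313.
Difference = 291 − 313 = -22.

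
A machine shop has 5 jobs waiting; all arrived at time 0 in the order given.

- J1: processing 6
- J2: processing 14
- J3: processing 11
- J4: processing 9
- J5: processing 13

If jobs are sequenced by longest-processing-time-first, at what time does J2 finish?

14

LPT (decreasing processing time): J2 J5 J3 J4 J1.
J2: 0→14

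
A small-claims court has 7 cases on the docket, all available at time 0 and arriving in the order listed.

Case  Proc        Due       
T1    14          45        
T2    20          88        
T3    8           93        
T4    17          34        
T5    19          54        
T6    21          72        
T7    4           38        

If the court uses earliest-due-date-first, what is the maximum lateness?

10

EDD (increasing due date): T4 T7 T1 T5 T6 T2 T3.
T4: 0→17, due 34, lateness -17
T7: 17→21, due 38, lateness -17
T1: 21→35, due 45, lateness -10
T5: 35→54, due 54, lateness 0
T6: 54→75, due 72, lateness 3
T2: 75→95, due 88, lateness 7
T3: 95→103, due 93, lateness 10
Maximum = 10.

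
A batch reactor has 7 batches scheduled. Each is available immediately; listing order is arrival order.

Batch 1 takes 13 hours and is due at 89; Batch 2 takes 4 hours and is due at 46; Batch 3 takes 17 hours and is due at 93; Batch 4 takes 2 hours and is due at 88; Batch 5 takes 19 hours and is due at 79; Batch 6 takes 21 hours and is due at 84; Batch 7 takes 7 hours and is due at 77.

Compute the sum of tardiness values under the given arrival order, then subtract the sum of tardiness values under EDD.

6

FIFO (arrival order): Batch 1 Batch 2 Batch 3 Batch 4 Batch 5 Batch 6 Batch 7.
Batch 1: 0→13, due 89, tardiness 0
Batch 2: 13→17, due 46, tardiness 0
Batch 3: 17→34, due 93, tardiness 0
Batch 4: 34→36, due 88, tardiness 0
Batch 5: 36→55, due 79, tardiness 0
Batch 6: 55→76, due 84, tardiness 0
Batch 7: 76→83, due 77, tardiness 6
Sum = 0+0+0+0+0+0+6 = 6.
EDD (increasing due date): Batch 2 Batch 7 Batch 5 Batch 6 Batch 4 Batch 1 Batch 3.
Batch 2: 0→4, due 46, tardiness 0
Batch 7: 4→11, due 77, tardiness 0
Batch 5: 11→30, due 79, tardiness 0
Batch 6: 30→51, due 84, tardiness 0
Batch 4: 51→53, due 88, tardiness 0
Batch 1: 53→66, due 89, tardiness 0
Batch 3: 66→83, due 93, tardiness 0
Sum = 0+0+0+0+0+0+0 = 0.
Difference = 6 − 0 = 6.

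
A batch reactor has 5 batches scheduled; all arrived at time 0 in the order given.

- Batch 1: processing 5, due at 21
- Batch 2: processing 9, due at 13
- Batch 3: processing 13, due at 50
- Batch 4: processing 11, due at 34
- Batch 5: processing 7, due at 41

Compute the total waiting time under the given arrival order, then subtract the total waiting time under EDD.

FIFO (arrival order): Batch 1 Batch 2 Batch 3 Batch 4 Batch 5.
Batch 1: waits 0, runs 0→5
Batch 2: waits 5, runs 5→14
Batch 3: waits 14, runs 14→27
Batch 4: waits 27, runs 27→38
Batch 5: waits 38, runs 38→45
Sum = 0+5+14+27+38 = 84.
EDD (increasing due date): Batch 2 Batch 1 Batch 4 Batch 5 Batch 3.
Batch 2: waits 0, runs 0→9
Batch 1: waits 9, runs 9→14
Batch 4: waits 14, runs 14→25
Batch 5: waits 25, runs 25→32
Batch 3: waits 32, runs 32→45
Sum = 0+9+14+25+32 = 80.
Difference = 84 − 80 = 4.

4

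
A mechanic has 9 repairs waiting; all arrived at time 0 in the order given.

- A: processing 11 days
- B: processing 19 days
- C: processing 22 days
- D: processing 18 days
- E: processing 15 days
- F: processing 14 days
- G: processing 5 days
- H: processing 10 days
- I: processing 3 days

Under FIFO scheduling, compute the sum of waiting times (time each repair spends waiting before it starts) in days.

FIFO (arrival order): A B C D E F G H I.
A: waits 0, runs 0→11
B: waits 11, runs 11→30
C: waits 30, runs 30→52
D: waits 52, runs 52→70
E: waits 70, runs 70→85
F: waits 85, runs 85→99
G: waits 99, runs 99→104
H: waits 104, runs 104→114
I: waits 114, runs 114→117
Sum = 0+11+30+52+70+85+99+104+114 = 565.

565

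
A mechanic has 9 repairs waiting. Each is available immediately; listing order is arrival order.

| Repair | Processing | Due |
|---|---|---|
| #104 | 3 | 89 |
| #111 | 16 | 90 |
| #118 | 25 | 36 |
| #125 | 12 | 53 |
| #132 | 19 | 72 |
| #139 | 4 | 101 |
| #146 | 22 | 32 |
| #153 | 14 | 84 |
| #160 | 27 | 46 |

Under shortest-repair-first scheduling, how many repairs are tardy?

3

SPT (increasing processing time): #104 #139 #125 #153 #111 #132 #146 #118 #160.
#104: 0→3, due 89, tardiness 0
#139: 3→7, due 101, tardiness 0
#125: 7→19, due 53, tardiness 0
#153: 19→33, due 84, tardiness 0
#111: 33→49, due 90, tardiness 0
#132: 49→68, due 72, tardiness 0
#146: 68→90, due 32, tardiness 58
#118: 90→115, due 36, tardiness 79
#160: 115→142, due 46, tardiness 96
Late repairs: 3.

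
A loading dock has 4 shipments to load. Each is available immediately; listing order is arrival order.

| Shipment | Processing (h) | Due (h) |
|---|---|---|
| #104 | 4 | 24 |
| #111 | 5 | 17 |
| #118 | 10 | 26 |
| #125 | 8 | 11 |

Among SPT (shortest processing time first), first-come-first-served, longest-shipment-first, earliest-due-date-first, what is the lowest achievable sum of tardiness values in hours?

1

SPT (increasing processing time): #104 #111 #125 #118.
#104: 0→4, due 24, tardiness 0
#111: 4→9, due 17, tardiness 0
#125: 9→17, due 11, tardiness 6
#118: 17→27, due 26, tardiness 1
Sum = 0+0+6+1 = 7.
FIFO (arrival order): #104 #111 #118 #125.
#104: 0→4, due 24, tardiness 0
#111: 4→9, due 17, tardiness 0
#118: 9→19, due 26, tardiness 0
#125: 19→27, due 11, tardiness 16
Sum = 0+0+0+16 = 16.
LPT (decreasing processing time): #118 #125 #111 #104.
#118: 0→10, due 26, tardiness 0
#125: 10→18, due 11, tardiness 7
#111: 18→23, due 17, tardiness 6
#104: 23→27, due 24, tardiness 3
Sum = 0+7+6+3 = 16.
EDD (increasing due date): #125 #111 #104 #118.
#125: 0→8, due 11, tardiness 0
#111: 8→13, due 17, tardiness 0
#104: 13→17, due 24, tardiness 0
#118: 17→27, due 26, tardiness 1
Sum = 0+0+0+1 = 1.
SPT 7, FIFO 16, LPT 16, EDD 1 → minimum 1.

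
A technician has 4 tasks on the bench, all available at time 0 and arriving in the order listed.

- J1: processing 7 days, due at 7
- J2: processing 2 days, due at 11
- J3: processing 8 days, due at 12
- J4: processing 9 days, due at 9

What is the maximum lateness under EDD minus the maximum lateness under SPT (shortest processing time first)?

-3

EDD (increasing due date): J1 J4 J2 J3.
J1: 0→7, due 7, lateness 0
J4: 7→16, due 9, lateness 7
J2: 16→18, due 11, lateness 7
J3: 18→26, due 12, lateness 14
Maximum = 14.
SPT (increasing processing time): J2 J1 J3 J4.
J2: 0→2, due 11, lateness -9
J1: 2→9, due 7, lateness 2
J3: 9→17, due 12, lateness 5
J4: 17→26, due 9, lateness 17
Maximum = 17.
Difference = 14 − 17 = -3.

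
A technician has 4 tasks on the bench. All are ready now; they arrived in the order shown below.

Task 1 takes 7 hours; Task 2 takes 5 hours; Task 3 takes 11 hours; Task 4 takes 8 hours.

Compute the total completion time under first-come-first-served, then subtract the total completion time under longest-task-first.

-14

FIFO (arrival order): Task 1 Task 2 Task 3 Task 4.
Task 1: 0→7
Task 2: 7→12
Task 3: 12→23
Task 4: 23→31
Sum = 7+12+23+31 = 73.
LPT (decreasing processing time): Task 3 Task 4 Task 1 Task 2.
Task 3: 0→11
Task 4: 11→19
Task 1: 19→26
Task 2: 26→31
Sum = 11+19+26+31 = 87.
Difference = 73 − 87 = -14.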